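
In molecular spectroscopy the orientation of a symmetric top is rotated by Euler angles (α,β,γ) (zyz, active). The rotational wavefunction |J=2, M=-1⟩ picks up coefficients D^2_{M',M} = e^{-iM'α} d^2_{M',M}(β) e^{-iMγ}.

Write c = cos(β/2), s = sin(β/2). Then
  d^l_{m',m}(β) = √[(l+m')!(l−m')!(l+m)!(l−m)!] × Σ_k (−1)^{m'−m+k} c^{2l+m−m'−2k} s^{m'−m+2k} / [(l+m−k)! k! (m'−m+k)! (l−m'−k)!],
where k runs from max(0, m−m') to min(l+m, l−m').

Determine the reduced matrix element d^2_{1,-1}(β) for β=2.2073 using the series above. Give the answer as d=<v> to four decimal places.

d^2_{1,-1}(β=2.2073) via the finite sum:
c=cos(2.207300/2)=0.450340, s=sin(2.207300/2)=0.892857; N=√[6·1·1·6]=6.000000
k: max(0,(-1)−(1))=0 … min(2+(-1),2−(1))=1
  k=0: (−1)^2·6.0000/(2)·0.4503^2·0.8929^2 = +0.485028
  k=1: (−1)^3·6.0000/(6)·0.4503^0·0.8929^4 = -0.635518
d^2_{1,-1}(2.2073) = +0.485028 -0.635518 = -0.150490

d=-0.1505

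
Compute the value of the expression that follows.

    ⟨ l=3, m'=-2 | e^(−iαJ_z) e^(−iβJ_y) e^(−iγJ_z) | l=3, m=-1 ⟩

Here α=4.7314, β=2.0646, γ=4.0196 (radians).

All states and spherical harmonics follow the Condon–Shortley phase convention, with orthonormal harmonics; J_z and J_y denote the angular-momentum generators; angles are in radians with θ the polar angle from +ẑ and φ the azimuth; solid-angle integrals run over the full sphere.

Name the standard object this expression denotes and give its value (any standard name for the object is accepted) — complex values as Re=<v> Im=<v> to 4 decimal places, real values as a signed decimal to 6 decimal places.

This is a Wigner D-matrix element — the rotation-matrix element ⟨l m'| R(α,β,γ) |l m⟩ in the angular-momentum basis.
D^3_{-2,-1}(4.7314,2.0646,4.0196) = e^{-i·-2·4.7314}·d^3_{-2,-1}(2.0646)·e^{-i·-1·4.0196}. Compute d first:
Half-angle: c=0.512846, s=0.858481. N=√(1·120·2·24)=75.894664
k∈{1,2} keeps every argument non-negative
  k=1: (−1)^0·75.8947/(24)·0.5128^5·0.8585^1 = +0.096308
  k=2: (−1)^1·75.8947/(12)·0.5128^3·0.8585^3 = -0.539737
d^3_{-2,-1}(2.0646) = +0.096308 -0.539737 = -0.443428
Phases: e^{-i·(-2)·4.7314}=-0.999277-0.038013i, e^{-i·(-1)·4.0196}=-0.638686-0.769468i ⇒ D=-0.270036-0.351723i

Wigner D-matrix element, Re=-0.2700 Im=-0.3517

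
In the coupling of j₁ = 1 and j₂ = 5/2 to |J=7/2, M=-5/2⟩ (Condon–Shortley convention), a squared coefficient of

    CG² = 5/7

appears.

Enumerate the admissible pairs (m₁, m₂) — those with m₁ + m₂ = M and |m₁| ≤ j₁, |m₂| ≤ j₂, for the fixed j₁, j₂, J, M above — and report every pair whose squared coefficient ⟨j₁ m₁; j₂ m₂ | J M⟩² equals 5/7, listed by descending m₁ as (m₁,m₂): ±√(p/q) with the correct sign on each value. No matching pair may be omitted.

Admissible pairs with m₁+m₂ = M = -5/2: (-1,-3/2), (0,-5/2)
  (m₁,m₂)=(0,-5/2): CG² = 2/7, CG = +√(2/7)
  (m₁,m₂)=(-1,-3/2): CG² = 5/7, CG = +√(5/7)   ← matches the target
Pairs with CG² = 5/7: (-1,-3/2): +√(5/7)

(-1,-3/2): +√(5/7)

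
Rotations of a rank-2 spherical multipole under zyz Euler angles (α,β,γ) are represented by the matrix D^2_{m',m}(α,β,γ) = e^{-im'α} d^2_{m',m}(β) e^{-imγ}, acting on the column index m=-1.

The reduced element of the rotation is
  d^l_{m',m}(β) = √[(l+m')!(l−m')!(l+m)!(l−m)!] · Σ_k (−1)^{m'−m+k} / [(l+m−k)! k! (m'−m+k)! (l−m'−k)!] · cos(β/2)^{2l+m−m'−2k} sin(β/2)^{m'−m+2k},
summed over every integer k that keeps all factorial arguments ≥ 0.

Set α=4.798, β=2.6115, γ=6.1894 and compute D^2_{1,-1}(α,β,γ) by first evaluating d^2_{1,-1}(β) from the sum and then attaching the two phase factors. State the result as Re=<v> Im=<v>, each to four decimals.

First d^2_{1,-1}(β=2.6115), then the phase factors e^{-i(1)α} and e^{-i(-1)γ}:
c=cos(2.611500/2)=0.261954, s=sin(2.611500/2)=0.965080; N=√[6·1·1·6]=6.000000
Admissible k: 0..1 (factorial args all ≥0)
  k=0: (−1)^2·6.0000/(2)·0.2620^2·0.9651^2 = +0.191734
  k=1: (−1)^3·6.0000/(6)·0.2620^0·0.9651^4 = -0.867469
d^2_{1,-1}(2.6115) = +0.191734 -0.867469 = -0.675735
Phases: e^{-i·(1)·4.7980}=+0.085506+0.996338i, e^{-i·(-1)·6.1894}=+0.995605-0.093648i ⇒ D=-0.120575-0.664891i

Re=-0.1206 Im=-0.6649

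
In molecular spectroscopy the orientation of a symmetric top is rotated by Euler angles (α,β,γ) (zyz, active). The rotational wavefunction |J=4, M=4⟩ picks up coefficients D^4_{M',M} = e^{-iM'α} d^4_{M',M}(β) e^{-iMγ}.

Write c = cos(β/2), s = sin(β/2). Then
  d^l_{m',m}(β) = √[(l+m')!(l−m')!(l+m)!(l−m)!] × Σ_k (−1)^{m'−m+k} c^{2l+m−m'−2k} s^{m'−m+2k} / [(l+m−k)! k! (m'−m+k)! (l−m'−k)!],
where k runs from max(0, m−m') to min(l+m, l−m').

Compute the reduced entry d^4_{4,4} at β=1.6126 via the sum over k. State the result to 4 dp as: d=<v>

d^4_{4,4}(β=1.6126) via the finite sum:
With c≡cos(β/2)=0.692174 and s≡sin(β/2)=0.721731, N=[40320·1·40320·1]^{1/2}=40320.000000
k∈{0} keeps every argument non-negative
  k=0: (−1)^0·40320.0000/(40320)·0.6922^8·0.7217^0 = +0.052689
d^4_{4,4}(1.6126) = +0.052689

d=0.0527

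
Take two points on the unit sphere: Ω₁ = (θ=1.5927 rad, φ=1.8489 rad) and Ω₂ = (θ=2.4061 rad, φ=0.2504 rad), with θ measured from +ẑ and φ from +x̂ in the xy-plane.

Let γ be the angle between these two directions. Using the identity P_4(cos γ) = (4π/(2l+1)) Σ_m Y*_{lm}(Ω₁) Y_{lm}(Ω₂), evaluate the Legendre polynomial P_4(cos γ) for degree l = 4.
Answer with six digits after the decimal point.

0.374979

Summing Y*_{l m}(θ₁,φ₁)·Y_{l m}(θ₂,φ₂) over m ∈ [−4, 4]; prefactor 4π/(2·4+1) = 1.396263:
  term(m=-4) = (0.039407, 0.004385)   from Y*(Ω₁)=(0.195632, 0.396469), Y(Ω₂)=(0.048335, -0.075543)
  term(m=-3) = (0.000638, -0.007653)   from Y*(Ω₁)=(-0.020295, 0.018400), Y(Ω₂)=(-0.204888, 0.191333)
  term(m=-2) = (0.142743, 0.007917)   from Y*(Ω₁)=(0.283009, 0.175940), Y(Ω₂)=(0.376325, -0.205979)
  term(m=-1) = (0.000172, -0.006199)   from Y*(Ω₁)=(-0.008522, 0.029850), Y(Ω₂)=(-0.193539, 0.049501)
  term(m=+0) = (-0.097359, 0.000000)   from Y*(Ω₁)=(0.315835, -0.000000), Y(Ω₂)=(-0.308260, 0.000000)
  term(m=+1) = (0.000172, 0.006199)   from Y*(Ω₁)=(0.008522, 0.029850), Y(Ω₂)=(0.193539, 0.049501)
  term(m=+2) = (0.142743, -0.007917)   from Y*(Ω₁)=(0.283009, -0.175940), Y(Ω₂)=(0.376325, 0.205979)
  term(m=+3) = (0.000638, 0.007653)   from Y*(Ω₁)=(0.020295, 0.018400), Y(Ω₂)=(0.204888, 0.191333)
  term(m=+4) = (0.039407, -0.004385)   from Y*(Ω₁)=(0.195632, -0.396469), Y(Ω₂)=(0.048335, 0.075543)
Σ over m = (0.268559, 0.000000); ×(4π/9) → (0.374979, 0.000000). Real part: 0.374979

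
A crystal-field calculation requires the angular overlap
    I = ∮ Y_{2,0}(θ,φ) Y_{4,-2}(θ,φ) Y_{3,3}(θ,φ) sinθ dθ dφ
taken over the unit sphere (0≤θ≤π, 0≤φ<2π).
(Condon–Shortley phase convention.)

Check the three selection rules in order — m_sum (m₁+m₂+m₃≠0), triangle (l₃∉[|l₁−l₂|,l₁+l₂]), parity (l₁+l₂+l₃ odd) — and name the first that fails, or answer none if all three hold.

m₁+m₂+m₃ = 0 − 2 + 3 = 1  ✗
triangle: |2−4|=2 ≤ l₃=3 ≤ 2+4=6
parity: l₁+l₂+l₃ = 9 is odd

m_sum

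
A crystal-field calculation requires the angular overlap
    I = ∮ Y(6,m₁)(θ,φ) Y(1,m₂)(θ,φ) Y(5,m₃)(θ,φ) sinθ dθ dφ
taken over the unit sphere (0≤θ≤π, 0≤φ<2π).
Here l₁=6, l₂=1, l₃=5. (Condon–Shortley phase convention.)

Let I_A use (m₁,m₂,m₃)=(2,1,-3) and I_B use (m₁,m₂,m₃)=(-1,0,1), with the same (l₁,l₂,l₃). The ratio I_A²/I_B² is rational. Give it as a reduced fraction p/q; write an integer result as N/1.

6/35

Same 6,1,5: normalisation and zero-m 3j drop out of the ratio.
A: Δ: 2! 10! 0! / 13! → 1/858; sum: t=2:+1/161280 = 1/161280; 3j²(6 1 5; 2 1 -3) = Δ·Π!·Σ² = 1/143  (sign +1)
B: Δ: 2! 10! 0! / 13! → 1/858; sum: t=1:−1/17280 = -1/17280; 3j²(6 1 5; -1 0 1) = Δ·Π!·Σ² = 35/858  (sign -1)
I_A²/I_B² = (1/143)/(35/858) = 6/35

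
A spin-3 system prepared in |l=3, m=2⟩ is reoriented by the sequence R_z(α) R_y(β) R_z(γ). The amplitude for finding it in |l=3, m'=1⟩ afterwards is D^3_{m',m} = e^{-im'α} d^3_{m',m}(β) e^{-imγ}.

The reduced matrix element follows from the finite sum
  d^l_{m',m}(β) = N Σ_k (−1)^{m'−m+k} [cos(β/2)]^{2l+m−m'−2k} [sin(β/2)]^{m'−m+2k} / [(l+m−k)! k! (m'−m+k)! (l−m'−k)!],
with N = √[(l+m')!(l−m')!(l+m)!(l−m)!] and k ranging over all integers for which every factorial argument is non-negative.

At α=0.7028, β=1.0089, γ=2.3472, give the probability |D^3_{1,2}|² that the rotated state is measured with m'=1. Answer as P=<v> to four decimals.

First d^3_{1,2}(β=1.0089), then the phase factors e^{-i(1)α} and e^{-i(2)γ}:
With c≡cos(β/2)=0.875440 and s≡sin(β/2)=0.483326, N=[24·2·120·1]^{1/2}=75.894664
k: max(0,(2)−(1))=1 … min(3+(2),3−(1))=2
  k=1: (−1)^0·75.8947/(24)·0.8754^5·0.4833^1 = +0.785911
  k=2: (−1)^1·75.8947/(12)·0.8754^3·0.4833^3 = -0.479105
d^3_{1,2}(1.0089) = +0.785911 -0.479105 = +0.306806
|D^3_{1,2}|² = |d^3_{1,2}(β)|² = (+0.306806)² = 0.094130 (the z-rotation phases have unit modulus)

P=0.0941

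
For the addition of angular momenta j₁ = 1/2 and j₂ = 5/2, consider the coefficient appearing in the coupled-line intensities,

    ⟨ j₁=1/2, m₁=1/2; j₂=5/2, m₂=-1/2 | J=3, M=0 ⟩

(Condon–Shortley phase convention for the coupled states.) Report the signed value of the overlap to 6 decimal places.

triangle: 0!*1!*5!/7! = 120/5040
(j±m)!: 1!*0!*2!*3!*3!*3! = 432
prefactor² = (2J+1)*Δ*N² = 72
  k=0: +1/(0!*0!*0!*2!*1!*3!) = 1/12
Σ = 1/12  ⇒  CG² = 72*(1/12)² = 1/2
CG = +√(1/2) = +0.707107

+0.707107  (= +√(1/2))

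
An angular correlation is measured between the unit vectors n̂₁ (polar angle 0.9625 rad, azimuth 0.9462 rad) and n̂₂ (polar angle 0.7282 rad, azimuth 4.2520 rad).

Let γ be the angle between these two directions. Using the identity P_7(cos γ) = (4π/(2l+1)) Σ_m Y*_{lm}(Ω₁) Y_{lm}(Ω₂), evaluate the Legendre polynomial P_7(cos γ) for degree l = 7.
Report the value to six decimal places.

Summing Y*_{l m}(θ₁,φ₁)·Y_{l m}(θ₂,φ₂) over m ∈ [−7, 7]; prefactor 4π/(2·7+1) = 0.837758:
  [-7]  conj(Y_{7,-7})(Ω₁) = +0.118134+0.041817i ; Y_{7,-7}(Ω₂) = -0.002344+0.028823i ; Δ = -0.001482+0.003307i
  [-6]  conj(Y_{7,-6})(Ω₁) = +0.268389-0.185983i ; Y_{7,-6}(Ω₂) = +0.112722-0.044926i ; Δ = +0.021898-0.033022i
  [-5]  conj(Y_{7,-5})(Ω₁) = +0.008248-0.443107i ; Y_{7,-5}(Ω₂) = -0.222609-0.199678i ; Δ = -0.090314+0.096993i
  [-4]  conj(Y_{7,-4})(Ω₁) = -0.189546-0.142073i ; Y_{7,-4}(Ω₂) = -0.121916+0.439218i ; Δ = +0.085510-0.065931i
  [-3]  conj(Y_{7,-3})(Ω₁) = +0.192727-0.060250i ; Y_{7,-3}(Ω₂) = +0.339830-0.065225i ; Δ = +0.061565-0.033045i
  [-2]  conj(Y_{7,-2})(Ω₁) = +0.107954-0.324021i ; Y_{7,-2}(Ω₂) = +0.059500+0.078265i ; Δ = +0.031783-0.010830i
  [-1]  conj(Y_{7,-1})(Ω₁) = +0.037916+0.052598i ; Y_{7,-1}(Ω₂) = +0.174603-0.352069i ; Δ = +0.025138-0.004165i
  [+0]  conj(Y_{7,0})(Ω₁) = +0.347445-0.000000i ; Y_{7,0}(Ω₂) = -0.021246+0.000000i ; Δ = -0.007382+0.000000i
  [+1]  conj(Y_{7,1})(Ω₁) = -0.037916+0.052598i ; Y_{7,1}(Ω₂) = -0.174603-0.352069i ; Δ = +0.025138+0.004165i
  [+2]  conj(Y_{7,2})(Ω₁) = +0.107954+0.324021i ; Y_{7,2}(Ω₂) = +0.059500-0.078265i ; Δ = +0.031783+0.010830i
  [+3]  conj(Y_{7,3})(Ω₁) = -0.192727-0.060250i ; Y_{7,3}(Ω₂) = -0.339830-0.065225i ; Δ = +0.061565+0.033045i
  [+4]  conj(Y_{7,4})(Ω₁) = -0.189546+0.142073i ; Y_{7,4}(Ω₂) = -0.121916-0.439218i ; Δ = +0.085510+0.065931i
  [+5]  conj(Y_{7,5})(Ω₁) = -0.008248-0.443107i ; Y_{7,5}(Ω₂) = +0.222609-0.199678i ; Δ = -0.090314-0.096993i
  [+6]  conj(Y_{7,6})(Ω₁) = +0.268389+0.185983i ; Y_{7,6}(Ω₂) = +0.112722+0.044926i ; Δ = +0.021898+0.033022i
  [+7]  conj(Y_{7,7})(Ω₁) = -0.118134+0.041817i ; Y_{7,7}(Ω₂) = +0.002344+0.028823i ; Δ = -0.001482-0.003307i
Accumulated sum +0.260812+0.000000i; after 4π/(2l+1) scaling, +0.218497+0.000000i ⇒ P_7 = 0.218497

0.218497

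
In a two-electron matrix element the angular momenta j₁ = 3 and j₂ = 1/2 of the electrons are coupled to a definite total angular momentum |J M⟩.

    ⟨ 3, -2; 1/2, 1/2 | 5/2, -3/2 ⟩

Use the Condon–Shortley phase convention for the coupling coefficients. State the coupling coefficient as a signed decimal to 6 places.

triangle: 1!*5!*0!/7! = 120/5040
(j±m)!: 1!*5!*1!*0!*1!*4! = 2880
prefactor² = (2J+1)*Δ*N² = 2880/7
  k=1: −1/(1!*0!*4!*0!*1!*0!) = -1/24
Σ = -1/24  ⇒  CG² = 2880/7*(-1/24)² = 5/7
CG = −√(5/7) = -0.845154

-0.845154  (= −√(5/7))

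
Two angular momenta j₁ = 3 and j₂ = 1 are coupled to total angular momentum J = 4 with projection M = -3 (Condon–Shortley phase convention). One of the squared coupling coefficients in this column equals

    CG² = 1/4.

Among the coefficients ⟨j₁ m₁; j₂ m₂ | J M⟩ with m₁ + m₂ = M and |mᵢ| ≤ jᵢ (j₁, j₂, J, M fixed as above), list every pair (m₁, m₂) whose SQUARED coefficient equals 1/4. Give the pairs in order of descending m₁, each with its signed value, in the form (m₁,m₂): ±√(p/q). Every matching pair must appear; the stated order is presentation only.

Admissible pairs with m₁+m₂ = M = -3: (-3,0), (-2,-1)
  (m₁,m₂)=(-2,-1): CG² = 3/4, CG = +√(3/4)
  (m₁,m₂)=(-3,0): CG² = 1/4, CG = +√(1/4)   ← matches the target
Pairs with CG² = 1/4: (-3,0): +√(1/4)

(-3,0): +√(1/4)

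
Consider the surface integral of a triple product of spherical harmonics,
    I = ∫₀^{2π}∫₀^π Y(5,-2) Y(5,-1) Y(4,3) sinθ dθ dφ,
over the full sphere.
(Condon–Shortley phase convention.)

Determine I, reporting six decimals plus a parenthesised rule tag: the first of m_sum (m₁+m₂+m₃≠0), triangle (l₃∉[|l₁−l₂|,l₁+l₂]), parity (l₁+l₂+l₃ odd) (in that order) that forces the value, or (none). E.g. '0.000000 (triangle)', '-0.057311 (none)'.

Checks pass: Σm=0; 14 even; l₃=4∈[0,10].
(2·5+1)(2·5+1)(2·4+1) = 1089
Δ: 6! 4! 4! / 15! → 1/3153150
sum: t=1:−1/69120 t=2:+1/1728 t=3:−1/576 t=4:+1/1728 t=5:−1/69120 = -7/11520
3j²(5 5 4; 0 0 0) = Δ·Π!·Σ² = 2/143  (sign -1)
sum: t=3:−1/5184 t=4:+1/6912 = -1/20736
3j²(5 5 4; -2 -1 3) = Δ·Π!·Σ² = 5/2574  (sign +1)
combine: 4πI² = 1089·2/143·5/2574 = 5/169
take √, sign -1: I = -0.04852178
No selection rule forces the value: the integral is nonzero (none).

-0.048522 (none)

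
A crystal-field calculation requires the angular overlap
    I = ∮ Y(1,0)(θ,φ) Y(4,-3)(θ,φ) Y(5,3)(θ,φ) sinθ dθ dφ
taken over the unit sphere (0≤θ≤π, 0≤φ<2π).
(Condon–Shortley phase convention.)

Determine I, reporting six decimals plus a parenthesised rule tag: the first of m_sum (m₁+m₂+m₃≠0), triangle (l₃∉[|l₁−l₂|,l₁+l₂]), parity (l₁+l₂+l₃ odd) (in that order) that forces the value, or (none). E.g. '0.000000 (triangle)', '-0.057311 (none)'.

-0.196426 (none)

m-sum 0 ✓  L=10 even ✓  3≤5≤5 ✓
Π(2lᵢ+1) = 3×9×11 = 297
triangle coeff Δ(1,4,5) = 1/495
Σ_t [0,0]: t=0:+1/576 = 1/576
(3j)²=5/99 [(1 4 5; 0 0 0)], sign=-1
Σ_t [0,0]: t=0:+1/5040 = 1/5040
(3j)²=16/495 [(1 4 5; 0 -3 3)], sign=+1
⇒ 4πI² = 16/33
I = (-1)√(16/33/(4π)) = -0.19642560
No selection rule forces the value: the integral is nonzero (none).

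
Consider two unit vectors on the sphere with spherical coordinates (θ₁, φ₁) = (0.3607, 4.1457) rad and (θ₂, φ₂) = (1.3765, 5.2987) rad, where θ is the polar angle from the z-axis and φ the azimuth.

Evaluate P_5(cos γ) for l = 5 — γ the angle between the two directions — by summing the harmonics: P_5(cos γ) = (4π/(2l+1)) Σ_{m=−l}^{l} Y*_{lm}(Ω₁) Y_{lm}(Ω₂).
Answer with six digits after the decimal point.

0.339233

Summing Y*_{l m}(θ₁,φ₁)·Y_{l m}(θ₂,φ₂) over m ∈ [−5, 5]; prefactor 4π/(2·5+1) = 1.142397:
  [-5]  conj(Y_{5,-5})(Ω₁) = -0.000771+0.002422i ; Y_{5,-5}(Ω₂) = +0.088002-0.412803i ; Δ = +0.000932+0.000531i
  [-4]  conj(Y_{5,-4})(Ω₁) = -0.013660-0.016351i ; Y_{5,-4}(Ω₂) = -0.183674-0.187742i ; Δ = -0.000561+0.005568i
  [-3]  conj(Y_{5,-3})(Ω₁) = +0.103742-0.013486i ; Y_{5,-3}(Ω₂) = +0.213312-0.040612i ; Δ = +0.021582-0.007090i
  [-2]  conj(Y_{5,-2})(Ω₁) = -0.136071+0.290979i ; Y_{5,-2}(Ω₂) = +0.108485-0.257903i ; Δ = +0.060283+0.066660i
  [-1]  conj(Y_{5,-1})(Ω₁) = -0.293593-0.461402i ; Y_{5,-1}(Ω₂) = +0.088204+0.132792i ; Δ = +0.035375-0.079685i
  [+0]  conj(Y_{5,0})(Ω₁) = +0.219083-0.000000i ; Y_{5,0}(Ω₂) = +0.281759+0.000000i ; Δ = +0.061728+0.000000i
  [+1]  conj(Y_{5,1})(Ω₁) = +0.293593-0.461402i ; Y_{5,1}(Ω₂) = -0.088204+0.132792i ; Δ = +0.035375+0.079685i
  [+2]  conj(Y_{5,2})(Ω₁) = -0.136071-0.290979i ; Y_{5,2}(Ω₂) = +0.108485+0.257903i ; Δ = +0.060283-0.066660i
  [+3]  conj(Y_{5,3})(Ω₁) = -0.103742-0.013486i ; Y_{5,3}(Ω₂) = -0.213312-0.040612i ; Δ = +0.021582+0.007090i
  [+4]  conj(Y_{5,4})(Ω₁) = -0.013660+0.016351i ; Y_{5,4}(Ω₂) = -0.183674+0.187742i ; Δ = -0.000561-0.005568i
  [+5]  conj(Y_{5,5})(Ω₁) = +0.000771+0.002422i ; Y_{5,5}(Ω₂) = -0.088002-0.412803i ; Δ = +0.000932-0.000531i
Accumulated sum +0.296949-0.000000i; after 4π/(2l+1) scaling, +0.339233-0.000000i ⇒ P_5 = 0.339233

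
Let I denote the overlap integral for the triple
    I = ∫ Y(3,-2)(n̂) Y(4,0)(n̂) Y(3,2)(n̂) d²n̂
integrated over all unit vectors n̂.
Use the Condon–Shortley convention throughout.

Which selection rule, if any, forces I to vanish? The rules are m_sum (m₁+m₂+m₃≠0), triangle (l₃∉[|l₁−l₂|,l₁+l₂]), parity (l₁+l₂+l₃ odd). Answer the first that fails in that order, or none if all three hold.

azimuthal sum: -2 + 0 + 2 = 0  ✓
1 ≤ 3 ≤ 7 (triangle on l)  ✓
L = 3 + 4 + 3 = 10 (even)  ✓

none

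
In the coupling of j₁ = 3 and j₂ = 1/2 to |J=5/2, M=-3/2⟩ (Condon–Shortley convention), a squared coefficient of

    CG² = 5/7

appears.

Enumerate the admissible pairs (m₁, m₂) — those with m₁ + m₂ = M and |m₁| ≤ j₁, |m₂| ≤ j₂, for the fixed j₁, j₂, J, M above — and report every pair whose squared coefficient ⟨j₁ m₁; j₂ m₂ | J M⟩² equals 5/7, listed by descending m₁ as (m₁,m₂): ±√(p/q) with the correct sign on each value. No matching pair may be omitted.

Admissible pairs with m₁+m₂ = M = -3/2: (-2,1/2), (-1,-1/2)
  (m₁,m₂)=(-1,-1/2): CG² = 2/7, CG = +√(2/7)
  (m₁,m₂)=(-2,1/2): CG² = 5/7, CG = −√(5/7)   ← matches the target
Pairs with CG² = 5/7: (-2,1/2): −√(5/7)

(-2,1/2): −√(5/7)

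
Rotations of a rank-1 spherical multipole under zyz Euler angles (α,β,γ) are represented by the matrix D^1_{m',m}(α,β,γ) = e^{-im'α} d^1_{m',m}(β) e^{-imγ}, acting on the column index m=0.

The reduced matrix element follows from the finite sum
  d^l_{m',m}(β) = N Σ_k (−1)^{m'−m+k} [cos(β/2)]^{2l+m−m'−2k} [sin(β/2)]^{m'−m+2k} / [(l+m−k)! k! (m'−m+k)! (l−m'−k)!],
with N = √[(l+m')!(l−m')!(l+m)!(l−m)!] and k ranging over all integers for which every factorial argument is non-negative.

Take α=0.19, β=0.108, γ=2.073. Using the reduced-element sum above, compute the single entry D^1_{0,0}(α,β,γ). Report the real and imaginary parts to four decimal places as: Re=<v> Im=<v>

Re=0.9942 Im=0.0000

D^1_{0,0}(0.1900,0.1080,2.0730) = e^{-i·0·0.1900}·d^1_{0,0}(0.1080)·e^{-i·0·2.0730}. Compute d first:
c=cos(0.108000/2)=0.998542, s=sin(0.108000/2)=0.053974; N=√[1·1·1·1]=1.000000
The bounds max(0,m−m')=0 and min(l+m,l−m')=1 give 2 terms
  k=0: (−1)^0·1.0000/(1)·0.9985^2·0.0540^0 = +0.997087
  k=1: (−1)^1·1.0000/(1)·0.9985^0·0.0540^2 = -0.002913
d^1_{0,0}(0.1080) = +0.997087 -0.002913 = +0.994174
Attach z-rotation phases: D = e^{-i(0)(0.1900)}·(+0.994174)·e^{-i(0)(2.0730)} = +0.994174+0.000000i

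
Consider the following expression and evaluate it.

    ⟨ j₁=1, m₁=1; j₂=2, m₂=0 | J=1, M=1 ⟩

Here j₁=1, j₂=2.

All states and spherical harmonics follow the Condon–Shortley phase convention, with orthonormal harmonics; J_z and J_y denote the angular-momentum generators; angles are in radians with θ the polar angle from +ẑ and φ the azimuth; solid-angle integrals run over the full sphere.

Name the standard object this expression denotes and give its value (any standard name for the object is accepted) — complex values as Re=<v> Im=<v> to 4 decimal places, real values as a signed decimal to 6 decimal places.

Clebsch–Gordan coefficient, +√(1/10) ≈ +0.316228

This is a Clebsch–Gordan (vector-coupling) coefficient.
j₁+j₂−J=2  J+j₁−j₂=0  J−j₁+j₂=2  j₁+j₂+J+1=5
(j₁±m₁, j₂±m₂, J±M) = (2,0,2,2,2,0)
P² = 8/5
sum k=0..0:
  [0] +1/4 = 1/4
S = 1/4
C² = P²·S² = 1/10 ; C = +0.316228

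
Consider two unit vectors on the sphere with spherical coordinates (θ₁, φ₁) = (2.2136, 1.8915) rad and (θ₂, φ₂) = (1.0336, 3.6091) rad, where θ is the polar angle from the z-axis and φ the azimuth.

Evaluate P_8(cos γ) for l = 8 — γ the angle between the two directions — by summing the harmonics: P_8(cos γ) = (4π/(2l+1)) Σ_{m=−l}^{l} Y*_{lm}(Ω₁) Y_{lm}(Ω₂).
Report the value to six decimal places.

-0.259913

Summing Y*_{l m}(θ₁,φ₁)·Y_{l m}(θ₂,φ₂) over m ∈ [−8, 8]; prefactor 4π/(2·8+1) = 0.739198:
  m=-8: (-0.07283 + 0.04730j) × (-0.12641 + 0.08620j) = 0.00513 - 0.01226j  (running Σ = 0.00513 - 0.01226j)
  m=-7: (-0.20323 - 0.16238j) × (0.36141 - 0.04760j) = -0.08118 - 0.04901j  (running Σ = -0.07605 - 0.06127j)
  m=-6: (0.15040 - 0.40768j) × (-0.41838 - 0.14637j) = -0.12260 + 0.14855j  (running Σ = -0.19865 + 0.08728j)
  m=-5: (0.38253 + 0.01252j) × (0.12541 + 0.13018j) = 0.04634 + 0.05137j  (running Σ = -0.15231 + 0.13865j)
  m=-4: (0.00198 + 0.00667j) × (0.07342 + 0.23798j) = -0.00144 + 0.00096j  (running Σ = -0.15375 + 0.13961j)
  m=-3: (0.28790 - 0.20065j) × (0.05384 - 0.31694j) = -0.04809 - 0.10205j  (running Σ = -0.20184 + 0.03756j)
  m=-2: (0.16084 + 0.12010j) × (0.05703 - 0.07727j) = 0.01845 - 0.00558j  (running Σ = -0.18339 + 0.03198j)
  m=-1: (0.08476 - 0.25517j) × (-0.30308 + 0.15300j) = 0.01335 + 0.09030j  (running Σ = -0.17004 + 0.12229j)
  m=0: (0.24539 + 0.00000j) × (-0.04703 + 0.00000j) = -0.01154 + 0.00000j  (running Σ = -0.18158 + 0.12229j)
  m=1: (-0.08476 - 0.25517j) × (0.30308 + 0.15300j) = 0.01335 - 0.09030j  (running Σ = -0.16822 + 0.03198j)
  m=2: (0.16084 - 0.12010j) × (0.05703 + 0.07727j) = 0.01845 + 0.00558j  (running Σ = -0.14977 + 0.03756j)
  m=3: (-0.28790 - 0.20065j) × (-0.05384 - 0.31694j) = -0.04809 + 0.10205j  (running Σ = -0.19787 + 0.13961j)
  m=4: (0.00198 - 0.00667j) × (0.07342 - 0.23798j) = -0.00144 - 0.00096j  (running Σ = -0.19931 + 0.13865j)
  m=5: (-0.38253 + 0.01252j) × (-0.12541 + 0.13018j) = 0.04634 - 0.05137j  (running Σ = -0.15297 + 0.08728j)
  m=6: (0.15040 + 0.40768j) × (-0.41838 + 0.14637j) = -0.12260 - 0.14855j  (running Σ = -0.27556 - 0.06127j)
  m=7: (0.20323 - 0.16238j) × (-0.36141 - 0.04760j) = -0.08118 + 0.04901j  (running Σ = -0.35674 - 0.01226j)
  m=8: (-0.07283 - 0.04730j) × (-0.12641 - 0.08620j) = 0.00513 + 0.01226j  (running Σ = -0.35161 - 0.00000j)
Total Σ_m = -0.35161 - 0.00000j. Multiply by 0.739198: -0.25991 - 0.00000j. P_8(cos γ) = -0.259913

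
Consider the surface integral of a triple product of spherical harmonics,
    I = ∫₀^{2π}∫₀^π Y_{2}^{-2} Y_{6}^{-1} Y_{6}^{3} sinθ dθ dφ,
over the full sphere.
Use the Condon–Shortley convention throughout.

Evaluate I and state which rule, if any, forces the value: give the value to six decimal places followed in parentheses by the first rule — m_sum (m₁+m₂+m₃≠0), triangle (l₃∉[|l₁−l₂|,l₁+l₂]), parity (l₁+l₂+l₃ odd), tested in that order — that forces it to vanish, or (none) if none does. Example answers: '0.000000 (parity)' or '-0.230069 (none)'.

0.177674 (none)

m-sum 0 ✓  L=14 even ✓  4≤6≤8 ✓
Π(2lᵢ+1) = 5×13×13 = 845
triangle coeff Δ(2,6,6) = 1/90090
Σ_t [0,2]: t=0:+1/69120 t=1:−1/14400 t=2:+1/69120 = -7/172800
(3j)²=14/715 [(2 6 6; 0 0 0)], sign=-1
Σ_t [2,2]: t=2:+1/120960 = 1/120960
(3j)²=24/1001 [(2 6 6; -2 -1 3)], sign=-1
⇒ 4πI² = 48/121
I = (+1)√(48/121/(4π)) = 0.17767364
No selection rule forces the value: the integral is nonzero (none).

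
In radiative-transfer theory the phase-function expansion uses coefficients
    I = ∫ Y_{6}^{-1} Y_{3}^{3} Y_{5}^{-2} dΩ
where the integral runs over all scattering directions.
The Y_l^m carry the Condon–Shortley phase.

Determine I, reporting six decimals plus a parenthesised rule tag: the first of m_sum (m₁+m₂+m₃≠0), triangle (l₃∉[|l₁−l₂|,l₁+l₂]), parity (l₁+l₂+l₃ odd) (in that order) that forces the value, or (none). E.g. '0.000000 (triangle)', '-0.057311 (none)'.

Checks pass: Σm=0; 14 even; l₃=5∈[3,9].
(2·6+1)(2·3+1)(2·5+1) = 1001
Δ: 4! 8! 2! / 15! → 1/675675
sum: t=1:−1/8640 t=2:+1/2304 t=3:−1/8640 = 7/34560
3j²(6 3 5; 0 0 0) = Δ·Π!·Σ² = 7/429  (sign -1)
sum: t=4:+1/34560 = 1/34560
3j²(6 3 5; -1 3 -2) = Δ·Π!·Σ² = 7/429  (sign -1)
combine: 4πI² = 1001·7/429·7/429 = 343/1287
take √, sign +1: I = 0.14563067
No selection rule forces the value: the integral is nonzero (none).

0.145631 (none)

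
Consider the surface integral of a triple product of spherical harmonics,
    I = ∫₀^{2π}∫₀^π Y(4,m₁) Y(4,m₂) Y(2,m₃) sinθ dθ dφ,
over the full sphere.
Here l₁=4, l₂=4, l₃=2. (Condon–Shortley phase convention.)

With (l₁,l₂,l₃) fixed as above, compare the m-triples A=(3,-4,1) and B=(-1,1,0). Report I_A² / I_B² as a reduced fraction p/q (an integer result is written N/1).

Same 4,4,2: normalisation and zero-m 3j drop out of the ratio.
A: Δ: 6! 2! 2! / 11! → 1/13860; sum: t=0:+1/1440 = 1/1440; 3j²(4 4 2; 3 -4 1) = Δ·Π!·Σ² = 7/165  (sign -1)
B: Δ: 6! 2! 2! / 11! → 1/13860; sum: t=3:−1/144 t=4:+1/48 t=5:−1/480 = 17/1440; 3j²(4 4 2; -1 1 0) = Δ·Π!·Σ² = 289/13860  (sign +1)
I_A²/I_B² = (7/165)/(289/13860) = 588/289

588/289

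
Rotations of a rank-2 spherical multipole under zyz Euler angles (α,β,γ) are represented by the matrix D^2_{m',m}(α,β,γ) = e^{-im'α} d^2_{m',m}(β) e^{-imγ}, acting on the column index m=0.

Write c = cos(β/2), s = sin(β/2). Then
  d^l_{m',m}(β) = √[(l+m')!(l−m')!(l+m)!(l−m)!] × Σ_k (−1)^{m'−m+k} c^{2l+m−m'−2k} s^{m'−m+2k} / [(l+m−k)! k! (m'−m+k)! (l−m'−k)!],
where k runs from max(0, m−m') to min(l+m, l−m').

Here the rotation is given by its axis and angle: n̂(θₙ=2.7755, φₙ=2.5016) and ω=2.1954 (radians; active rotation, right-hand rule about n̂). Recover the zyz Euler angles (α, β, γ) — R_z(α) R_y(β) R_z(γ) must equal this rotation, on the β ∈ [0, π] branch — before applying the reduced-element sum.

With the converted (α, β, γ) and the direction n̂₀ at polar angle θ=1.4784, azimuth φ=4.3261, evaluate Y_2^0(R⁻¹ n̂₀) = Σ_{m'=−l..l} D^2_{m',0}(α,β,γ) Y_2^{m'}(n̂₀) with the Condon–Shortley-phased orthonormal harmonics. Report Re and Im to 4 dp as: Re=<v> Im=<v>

Axis–angle → zyz. n̂ = (sinθₙcosφₙ, sinθₙsinφₙ, cosθₙ) = (-0.287128, +0.213776, -0.933733), ω = 2.1954.
R = I cosω + sinω [n̂]ₓ + (1−cosω) n̂n̂ᵀ gives
  R = [-0.454123, +0.660165, +0.598293; -0.854715, -0.512351, -0.083420; +0.251465, -0.549253, +0.796923]
β = atan2(√(R₁₃²+R₂₃²), R₃₃) = 0.648612; α = atan2(R₂₃, R₁₃) mod 2π = 6.144649; γ = atan2(R₃₂, −R₃₁) mod 2π = 4.283041
Need the full column D^2_{m',0} for m'=−2..2 at α=6.1446, β=0.6486, γ=4.2830.
cos(β/2)=0.947872, sin(β/2)=0.318651
d^2_{-2,0}: single k=2 term ⇒ +0.223463;  D = +0.214940-0.061127i
d^2_{-1,0}: k∈[1..2] ⇒ +0.664722 -0.075123 = +0.589599;  D = +0.583951-0.081420i
d^2_{0,0}: k∈[0..2] ⇒ +0.807233 -0.364914 +0.010310 = +0.452630;  D = +0.452630+0.000000i
d^2_{1,0}: k∈[0..1] ⇒ -0.664722 +0.075123 = -0.589599;  D = -0.583951-0.081420i
d^2_{2,0}: single k=0 term ⇒ +0.223463;  D = +0.214940+0.061127i
Y_2^{m'}(θ=1.4784,φ=4.3261) and Σ D·Y over m':
  (+0.2149-0.0611i)·(-0.2743-0.2673i)  (+0.5840-0.0814i)·(-0.0267+0.0657i)  (+0.4526+0.0000i)·(-0.3073+0.0000i)  (-0.5840-0.0814i)·(+0.0267+0.0657i)  (+0.2149+0.0611i)·(-0.2743+0.2673i)
Y_2^0(R⁻¹ n̂) = -0.310214+0.000000i

Re=-0.3102 Im=0.0000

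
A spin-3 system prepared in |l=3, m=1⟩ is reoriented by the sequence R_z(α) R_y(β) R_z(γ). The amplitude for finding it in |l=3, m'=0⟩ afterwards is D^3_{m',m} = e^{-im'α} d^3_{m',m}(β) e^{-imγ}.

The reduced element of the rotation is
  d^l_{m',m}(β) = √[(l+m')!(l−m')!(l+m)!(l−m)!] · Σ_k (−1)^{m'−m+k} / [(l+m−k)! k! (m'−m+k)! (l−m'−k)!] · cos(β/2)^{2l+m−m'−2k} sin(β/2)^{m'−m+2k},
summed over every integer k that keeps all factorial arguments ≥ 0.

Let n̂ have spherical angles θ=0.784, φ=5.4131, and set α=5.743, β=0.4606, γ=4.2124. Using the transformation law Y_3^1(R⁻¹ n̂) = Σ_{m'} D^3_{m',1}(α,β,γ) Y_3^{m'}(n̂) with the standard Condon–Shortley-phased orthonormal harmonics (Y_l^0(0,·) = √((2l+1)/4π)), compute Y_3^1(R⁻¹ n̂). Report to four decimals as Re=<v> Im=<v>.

Need the full column D^3_{m',1} for m'=−3..3 at α=5.7430, β=0.4606, γ=4.2124.
cos(β/2)=0.973598, sin(β/2)=0.228270
d^3_{-3,1}: single k=4 term ⇒ +0.009968;  D = +0.008974+0.004338i
d^3_{-2,1}: k∈[3..4] ⇒ +0.069425 -0.001908 = +0.067516;  D = +0.037022+0.056461i
d^3_{-1,1}: k∈[2..4] ⇒ +0.280909 -0.020589 +0.000141 = +0.260461;  D = +0.010467+0.260251i
d^3_{0,1}: k∈[1..3] ⇒ +0.691731 -0.114076 +0.002090 = +0.579745;  D = -0.277939+0.508777i
d^3_{1,1}: k∈[0..2] ⇒ +0.851683 -0.374546 +0.015442 = +0.492579;  D = -0.424846+0.249280i
d^3_{2,1}: k∈[0..1] ⇒ -0.631461 +0.069425 = -0.562036;  D = +0.562010+0.005375i
d^3_{3,1}: single k=0 term ⇒ +0.181326;  D = -0.154609-0.094738i
Y_3^{m'}(θ=0.784,φ=5.4131) and Σ D·Y over m':
  (+0.0090+0.0043i)·(-0.1266+0.0744i)  (+0.0370+0.0565i)·(-0.0608+0.3557i)  (+0.0105+0.2603i)·(+0.2217+0.2629i)  (-0.2779+0.5088i)·(-0.1303+0.0000i)  (-0.4248+0.2493i)·(-0.2217+0.2629i)  (+0.5620+0.0054i)·(-0.0608-0.3557i)  (-0.1546-0.0947i)·(+0.1266+0.0744i)
Y_3^1(R⁻¹ n̂) = -0.069801-0.386639i

Re=-0.0698 Im=-0.3866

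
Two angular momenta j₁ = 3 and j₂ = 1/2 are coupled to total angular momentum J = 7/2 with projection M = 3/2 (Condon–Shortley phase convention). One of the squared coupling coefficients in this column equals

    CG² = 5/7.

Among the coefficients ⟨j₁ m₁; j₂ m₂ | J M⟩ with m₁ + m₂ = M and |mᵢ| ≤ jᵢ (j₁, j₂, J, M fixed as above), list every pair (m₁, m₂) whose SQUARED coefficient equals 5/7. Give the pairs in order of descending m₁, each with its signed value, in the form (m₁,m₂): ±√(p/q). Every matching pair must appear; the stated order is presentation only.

Admissible pairs with m₁+m₂ = M = 3/2: (1,1/2), (2,-1/2)
  (m₁,m₂)=(2,-1/2): CG² = 2/7, CG = +√(2/7)
  (m₁,m₂)=(1,1/2): CG² = 5/7, CG = +√(5/7)   ← matches the target
Pairs with CG² = 5/7: (1,1/2): +√(5/7)

(1,1/2): +√(5/7)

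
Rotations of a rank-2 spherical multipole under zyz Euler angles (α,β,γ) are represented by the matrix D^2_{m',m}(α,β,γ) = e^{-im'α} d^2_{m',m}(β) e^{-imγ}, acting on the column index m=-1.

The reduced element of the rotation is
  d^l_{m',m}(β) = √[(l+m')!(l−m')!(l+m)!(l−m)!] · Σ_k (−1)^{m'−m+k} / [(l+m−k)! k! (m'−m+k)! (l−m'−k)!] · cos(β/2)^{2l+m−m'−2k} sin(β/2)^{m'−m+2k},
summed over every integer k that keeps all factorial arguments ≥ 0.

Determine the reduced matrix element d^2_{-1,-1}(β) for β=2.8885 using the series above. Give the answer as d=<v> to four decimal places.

d=-0.0468

d^2_{-1,-1}(β=2.8885) via the finite sum:
Half-angle: c=0.126209, s=0.992004. N=√(1·6·1·6)=6.000000
The bounds max(0,m−m')=0 and min(l+m,l−m')=1 give 2 terms
  k=0: (−1)^0·6.0000/(6)·0.1262^4·0.9920^0 = +0.000254
  k=1: (−1)^1·6.0000/(2)·0.1262^2·0.9920^2 = -0.047025
d^2_{-1,-1}(2.8885) = +0.000254 -0.047025 = -0.046771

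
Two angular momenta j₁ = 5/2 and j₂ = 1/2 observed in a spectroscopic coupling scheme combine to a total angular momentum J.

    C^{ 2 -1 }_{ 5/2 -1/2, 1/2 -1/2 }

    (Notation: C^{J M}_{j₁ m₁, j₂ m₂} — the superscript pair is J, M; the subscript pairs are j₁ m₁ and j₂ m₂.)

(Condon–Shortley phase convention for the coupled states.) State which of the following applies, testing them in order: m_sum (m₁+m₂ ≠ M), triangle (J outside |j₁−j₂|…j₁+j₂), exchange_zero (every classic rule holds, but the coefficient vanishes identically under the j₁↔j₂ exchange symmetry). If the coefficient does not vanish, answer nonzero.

nonzero

m-sum: m₁+m₂ = -1/2+(-1/2) = -1, M = -1  ✓
triangle: |j₁−j₂| = 2 ≤ J = 2 ≤ j₁+j₂ = 3  ✓
exchange: j₁≠j₂ or m₁≠m₂ — the exchange symmetry imposes no constraint here
value check: CG = +√(1/3) = +0.577350 ≠ 0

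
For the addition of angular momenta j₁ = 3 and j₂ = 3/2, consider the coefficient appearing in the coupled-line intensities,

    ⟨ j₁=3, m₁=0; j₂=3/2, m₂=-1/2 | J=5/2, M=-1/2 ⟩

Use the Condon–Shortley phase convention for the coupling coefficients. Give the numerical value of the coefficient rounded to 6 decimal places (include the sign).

triangle: 2!·4!·1!/8! = 48/40320
(j±m)!: 3!·3!·1!·2!·2!·3! = 864
prefactor² = (2J+1)·Δ·N² = 216/35
  k=0: +1/(0!·2!·3!·1!·1!·0!) = 1/12
  k=1: −1/(1!·1!·2!·0!·2!·1!) = -1/4
Σ = -1/6  ⇒  CG² = 216/35·(-1/6)² = 6/35
CG = −√(6/35) = -0.414039

-0.414039  (= −√(6/35))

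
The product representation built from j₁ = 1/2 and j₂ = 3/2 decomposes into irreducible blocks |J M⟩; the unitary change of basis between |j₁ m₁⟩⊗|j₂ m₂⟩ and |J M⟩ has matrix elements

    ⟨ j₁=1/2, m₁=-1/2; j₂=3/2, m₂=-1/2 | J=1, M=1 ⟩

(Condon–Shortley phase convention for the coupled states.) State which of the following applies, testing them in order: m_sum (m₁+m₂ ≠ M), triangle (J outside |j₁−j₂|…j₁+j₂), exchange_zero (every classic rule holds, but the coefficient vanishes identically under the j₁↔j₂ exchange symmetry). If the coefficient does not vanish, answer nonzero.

m-sum: m₁+m₂ = -1/2+(-1/2) = -1, M = 1  ✗ ⇒ coefficient is 0

m_sum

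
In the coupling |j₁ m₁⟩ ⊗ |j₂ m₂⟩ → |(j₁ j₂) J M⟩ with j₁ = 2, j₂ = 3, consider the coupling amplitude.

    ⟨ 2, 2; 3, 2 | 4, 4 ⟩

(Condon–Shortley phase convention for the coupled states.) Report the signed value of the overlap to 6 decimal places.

+√(2/5) = +0.632456

triangle: 1!*3!*5!/10! = 720/3628800
(j±m)!: 4!*0!*5!*1!*8!*0! = 116121600
prefactor² = (2J+1)*Δ*N² = 207360
  k=0: +1/(0!*1!*0!*5!*3!*0!) = 1/720
Σ = 1/720  ⇒  CG² = 207360*(1/720)² = 2/5
CG = +√(2/5) = +0.632456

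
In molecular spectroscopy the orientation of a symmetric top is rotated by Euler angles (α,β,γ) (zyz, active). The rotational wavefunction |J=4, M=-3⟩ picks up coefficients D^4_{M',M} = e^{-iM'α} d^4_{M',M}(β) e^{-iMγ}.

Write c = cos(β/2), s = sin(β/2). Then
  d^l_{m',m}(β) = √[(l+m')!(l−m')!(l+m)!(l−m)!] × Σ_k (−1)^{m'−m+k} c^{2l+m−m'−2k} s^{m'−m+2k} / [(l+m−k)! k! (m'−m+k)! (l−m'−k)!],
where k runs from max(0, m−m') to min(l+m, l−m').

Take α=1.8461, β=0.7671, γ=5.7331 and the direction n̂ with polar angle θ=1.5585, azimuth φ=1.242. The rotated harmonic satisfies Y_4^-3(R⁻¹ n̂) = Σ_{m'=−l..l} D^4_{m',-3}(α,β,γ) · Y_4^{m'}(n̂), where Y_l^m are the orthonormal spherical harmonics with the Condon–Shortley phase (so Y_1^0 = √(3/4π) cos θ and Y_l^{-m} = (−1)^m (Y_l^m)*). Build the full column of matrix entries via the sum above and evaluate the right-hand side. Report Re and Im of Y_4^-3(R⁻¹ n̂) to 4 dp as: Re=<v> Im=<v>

Need the full column D^4_{m',-3} for m'=−4..4 at α=1.8461, β=0.7671, γ=5.7331.
cos(β/2)=0.927342, sin(β/2)=0.374215
d^4_{-4,-3}: single k=1 term ⇒ +0.624231;  D = +0.532485-0.325767i
d^4_{-3,-3}: k∈[0..1] ⇒ +0.546915 -0.623419 = -0.076504;  D = +0.056162+0.051949i
d^4_{-2,-3}: k∈[0..1] ⇒ -0.825781 +0.403411 = -0.422369;  D = +0.191717-0.376351i
d^4_{-1,-3}: k∈[0..1] ⇒ +0.706890 -0.191851 = +0.515040;  D = +0.505194+0.100224i
d^4_{0,-3}: k∈[0..1] ⇒ -0.425233 +0.069245 = -0.355988;  D = +0.028257+0.354865i
d^4_{1,-3}: k∈[0..1] ⇒ +0.191851 -0.018745 = +0.173106;  D = -0.162326+0.060132i
d^4_{2,-3}: k∈[0..1] ⇒ -0.065692 +0.003566 = -0.062126;  D = -0.036605-0.050197i
d^4_{3,-3}: k∈[0..1] ⇒ +0.016531 -0.000385 = +0.016147;  D = +0.009969-0.012702i
d^4_{4,-3}: single k=0 term ⇒ -0.002695;  D = +0.002493+0.001025i
Y_4^{m'}(θ=1.5585,φ=1.242) and Σ D·Y over m':
  (+0.5325-0.3258i)·(+0.1119+0.4280i)  (+0.0562+0.0519i)·(-0.0128+0.0085i)  (+0.1917-0.3764i)·(+0.2644+0.2042i)  (+0.5052+0.1002i)·(-0.0056+0.0165i)  (+0.0283+0.3549i)·(+0.3169+0.0000i)  (-0.1623+0.0601i)·(+0.0056+0.0165i)  (-0.0366-0.0502i)·(+0.2644-0.2042i)  (+0.0100-0.0127i)·(+0.0128+0.0085i)  (+0.0025+0.0010i)·(+0.1119-0.4280i)
Y_4^-3(R⁻¹ n̂) = +0.308961+0.241970i

Re=0.3090 Im=0.2420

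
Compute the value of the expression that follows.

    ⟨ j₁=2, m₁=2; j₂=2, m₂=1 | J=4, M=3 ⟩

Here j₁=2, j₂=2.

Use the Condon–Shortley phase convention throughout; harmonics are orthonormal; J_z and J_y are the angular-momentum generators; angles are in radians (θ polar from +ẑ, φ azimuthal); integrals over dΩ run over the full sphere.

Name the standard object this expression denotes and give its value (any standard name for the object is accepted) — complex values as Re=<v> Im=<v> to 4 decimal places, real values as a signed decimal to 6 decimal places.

This is a Clebsch–Gordan (vector-coupling) coefficient.
√[9·0!4!4!/9! · 4!0!3!1!7!1!] = √(10368)
  +(−1)^0/∏(0,0,0,3,4,1)! = 1/144  (running 1/144)
⟨..|..⟩ = √(10368)·(1/144) = +0.707107

Clebsch–Gordan coefficient, +√(1/2) ≈ +0.707107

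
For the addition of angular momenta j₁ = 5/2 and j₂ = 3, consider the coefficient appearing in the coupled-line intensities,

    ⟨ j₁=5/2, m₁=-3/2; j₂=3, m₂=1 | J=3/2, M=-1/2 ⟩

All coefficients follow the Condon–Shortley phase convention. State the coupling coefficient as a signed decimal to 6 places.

−√(7/30) ≈ -0.483046

triangle: 4!·1!·2!/8! = 48/40320
(j±m)!: 1!·4!·4!·2!·1!·2! = 2304
prefactor² = (2J+1)·Δ·N² = 384/35
  k=3: −1/(3!·1!·1!·1!·0!·1!) = -1/6
  k=4: +1/(4!·0!·0!·0!·1!·2!) = 1/48
Σ = -7/48  ⇒  CG² = 384/35·(-7/48)² = 7/30
CG = −√(7/30) = -0.483046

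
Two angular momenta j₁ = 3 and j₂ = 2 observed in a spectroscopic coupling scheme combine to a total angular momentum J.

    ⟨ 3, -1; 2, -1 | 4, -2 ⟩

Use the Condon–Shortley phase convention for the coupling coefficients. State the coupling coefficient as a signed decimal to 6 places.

triangle: 1!·5!·3!/10! = 720/3628800
(j±m)!: 2!·4!·1!·3!·2!·6! = 414720
prefactor² = (2J+1)·Δ·N² = 5184/7
  k=0: +1/(0!·1!·4!·1!·1!·2!) = 1/48
  k=1: −1/(1!·0!·3!·0!·2!·3!) = -1/72
Σ = 1/144  ⇒  CG² = 5184/7·(1/144)² = 1/28
CG = +√(1/28) = +0.188982

+√(1/28) = +0.188982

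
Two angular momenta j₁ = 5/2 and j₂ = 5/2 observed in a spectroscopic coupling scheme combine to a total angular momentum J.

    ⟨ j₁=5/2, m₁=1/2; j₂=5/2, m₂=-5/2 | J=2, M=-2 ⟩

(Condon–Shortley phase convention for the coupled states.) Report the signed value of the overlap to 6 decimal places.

+0.422577

√[5·3!2!2!/8! · 3!2!0!5!0!4!] = √(720/7)
  +(−1)^0/∏(0,3,2,0,0,2)! = 1/24  (running 1/24)
⟨..|..⟩ = √(720/7)·(1/24) = +0.422577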